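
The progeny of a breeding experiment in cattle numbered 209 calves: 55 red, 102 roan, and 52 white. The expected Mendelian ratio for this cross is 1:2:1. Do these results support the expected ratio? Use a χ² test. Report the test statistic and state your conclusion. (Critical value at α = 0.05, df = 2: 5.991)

Total ratio parts = 4. Expected numbers out of 209:
  red: 209 × 1/4 = 52.25
  roan: 209 × 2/4 = 104.5
  white: 209 × 1/4 = 52.25
χ² = Σ (O − E)² / E
  red: (55 − 52.25)² / 52.25 = 0.1447
  roan: (102 − 104.5)² / 104.5 = 0.0598
  white: (52 − 52.25)² / 52.25 = 0.0012
χ² = 0.1447 + 0.0598 + 0.0012 = 0.2057 ≈ 0.206
Degrees of freedom = 3 − 1 = 2; critical value at α = 0.05 is 5.991.
Since 0.206 < 5.991, we fail to reject the null hypothesis — the data are consistent with the 1:2:1 ratio.

0.206; consistent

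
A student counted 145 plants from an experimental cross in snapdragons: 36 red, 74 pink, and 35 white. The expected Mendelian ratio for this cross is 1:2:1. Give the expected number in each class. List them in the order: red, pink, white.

36.25, 72.5, 36.25

Total ratio parts = 4. Expected numbers out of 145:
  red: 145 × 1/4 = 36.25
  pink: 145 × 2/4 = 72.5
  white: 145 × 1/4 = 36.25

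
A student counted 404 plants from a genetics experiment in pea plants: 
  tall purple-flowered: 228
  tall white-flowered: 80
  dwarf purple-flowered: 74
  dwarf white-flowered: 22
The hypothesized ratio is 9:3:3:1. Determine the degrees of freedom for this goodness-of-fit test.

A goodness-of-fit test with 4 phenotype classes has df = 4 − 1 = 3.

3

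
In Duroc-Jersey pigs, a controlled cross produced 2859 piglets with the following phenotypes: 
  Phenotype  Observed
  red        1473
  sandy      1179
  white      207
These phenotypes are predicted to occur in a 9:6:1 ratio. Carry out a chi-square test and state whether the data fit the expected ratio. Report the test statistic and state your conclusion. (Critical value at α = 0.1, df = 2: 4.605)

Under the 9:6:1 hypothesis (Σ ratio = 16, N = 2859):
  red: 2859 × 9/16 = 1608.1875
  sandy: 2859 × 6/16 = 1072.125
  white: 2859 × 1/16 = 178.6875
χ² = Σ (O − E)² / E
  red: (1473 − 1608.1875)² / 1608.1875 = 11.3641
  sandy: (1179 − 1072.125)² / 1072.125 = 10.6539
  white: (207 − 178.6875)² / 178.6875 = 4.4860
χ² = 11.3641 + 10.6539 + 4.4860 = 26.504
Degrees of freedom = 3 − 1 = 2; critical value at α = 0.1 is 4.605.
Since 26.504 > 4.605, we reject the null hypothesis — the data do not fit the 9:6:1 ratio.

26.504; not consistent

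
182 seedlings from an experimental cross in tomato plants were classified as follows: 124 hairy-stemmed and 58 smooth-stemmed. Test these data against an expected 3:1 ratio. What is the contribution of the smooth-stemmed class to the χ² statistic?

3.434

Total ratio parts = 4. Expected numbers out of 182:
  hairy-stemmed: 182 × 3/4 = 136.5
  smooth-stemmed: 182 × 1/4 = 45.5
Contribution of smooth-stemmed: (58 − 45.5)² / 45.5 = 3.4341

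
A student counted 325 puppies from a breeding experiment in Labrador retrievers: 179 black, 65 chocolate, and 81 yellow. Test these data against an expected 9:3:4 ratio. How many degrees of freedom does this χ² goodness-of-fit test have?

2

A goodness-of-fit test with 3 phenotype classes has df = 3 − 1 = 2.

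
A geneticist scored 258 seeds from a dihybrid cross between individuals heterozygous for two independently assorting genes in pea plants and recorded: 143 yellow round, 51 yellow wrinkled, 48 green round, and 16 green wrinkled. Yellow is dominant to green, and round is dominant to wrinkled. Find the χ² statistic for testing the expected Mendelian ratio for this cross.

0.177

A dihybrid F₂ with independent assortment and complete dominance at both loci gives a 9:3:3:1 phenotypic ratio.
Expected counts for N = 258 under a 9:3:3:1 ratio (total parts = 16):
  yellow round: 258 × 9/16 = 145.125
  yellow wrinkled: 258 × 3/16 = 48.375
  green round: 258 × 3/16 = 48.375
  green wrinkled: 258 × 1/16 = 16.125
χ² = Σ (O − E)² / E
  yellow round: (143 − 145.125)² / 145.125 = 0.0311
  yellow wrinkled: (51 − 48.375)² / 48.375 = 0.1424
  green round: (48 − 48.375)² / 48.375 = 0.0029
  green wrinkled: (16 − 16.125)² / 16.125 = 0.0010
χ² = 0.0311 + 0.1424 + 0.0029 + 0.0010 = 0.1774 ≈ 0.177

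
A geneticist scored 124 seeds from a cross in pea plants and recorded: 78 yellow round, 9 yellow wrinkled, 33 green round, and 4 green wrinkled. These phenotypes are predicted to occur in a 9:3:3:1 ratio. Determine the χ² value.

15.613

The 9:3:3:1 ratio has 16 parts, so with N = 124 the expected counts are:
  yellow round: 124 × 9/16 = 69.75
  yellow wrinkled: 124 × 3/16 = 23.25
  green round: 124 × 3/16 = 23.25
  green wrinkled: 124 × 1/16 = 7.75
χ² = Σ (O − E)² / E
  yellow round: (78 − 69.75)² / 69.75 = 0.9758
  yellow wrinkled: (9 − 23.25)² / 23.25 = 8.7339
  green round: (33 − 23.25)² / 23.25 = 4.0887
  green wrinkled: (4 − 7.75)² / 7.75 = 1.8145
χ² = 0.9758 + 8.7339 + 4.0887 + 1.8145 = 15.6129 ≈ 15.613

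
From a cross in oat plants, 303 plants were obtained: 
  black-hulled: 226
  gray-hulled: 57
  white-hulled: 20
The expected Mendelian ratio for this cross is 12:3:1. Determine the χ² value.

Total ratio parts = 16. Expected numbers out of 303:
  black-hulled: 303 × 12/16 = 227.25
  gray-hulled: 303 × 3/16 = 56.8125
  white-hulled: 303 × 1/16 = 18.9375
χ² = Σ (O − E)² / E
  black-hulled: (226 − 227.25)² / 227.25 = 0.0069
  gray-hulled: (57 − 56.8125)² / 56.8125 = 0.0006
  white-hulled: (20 − 18.9375)² / 18.9375 = 0.0596
χ² = 0.0069 + 0.0006 + 0.0596 = 0.0671 ≈ 0.067

0.067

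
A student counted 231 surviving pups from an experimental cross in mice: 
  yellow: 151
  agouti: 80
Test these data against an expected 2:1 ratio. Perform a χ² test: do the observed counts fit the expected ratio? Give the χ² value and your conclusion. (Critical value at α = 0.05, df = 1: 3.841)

0.175; consistent

Total ratio parts = 3. Expected numbers out of 231:
  yellow: 231 × 2/3 = 154
  agouti: 231 × 1/3 = 77
χ² = Σ (O − E)² / E
  yellow: (151 − 154)² / 154 = 0.0584
  agouti: (80 − 77)² / 77 = 0.1169
χ² = 0.0584 + 0.1169 = 0.1753 ≈ 0.175
Degrees of freedom = 2 − 1 = 1; critical value at α = 0.05 is 3.841.
Since 0.175 < 3.841, we fail to reject the null hypothesis — the data are consistent with the 2:1 ratio.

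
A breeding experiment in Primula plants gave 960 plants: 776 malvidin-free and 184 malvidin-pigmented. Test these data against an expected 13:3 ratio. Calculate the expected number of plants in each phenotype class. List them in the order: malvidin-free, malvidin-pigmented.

780, 180

Under the 13:3 hypothesis (Σ ratio = 16, N = 960):
  malvidin-free: 960 × 13/16 = 780
  malvidin-pigmented: 960 × 3/16 = 180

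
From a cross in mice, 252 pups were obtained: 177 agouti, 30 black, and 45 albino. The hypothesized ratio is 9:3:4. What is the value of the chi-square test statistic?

20.206

Expected counts for N = 252 under a 9:3:4 ratio (total parts = 16):
  agouti: 252 × 9/16 = 141.75
  black: 252 × 3/16 = 47.25
  albino: 252 × 4/16 = 63
χ² = Σ (O − E)² / E
  agouti: (177 − 141.75)² / 141.75 = 8.7659
  black: (30 − 47.25)² / 47.25 = 6.2976
  albino: (45 − 63)² / 63 = 5.1429
χ² = 8.7659 + 6.2976 + 5.1429 = 20.2064 ≈ 20.206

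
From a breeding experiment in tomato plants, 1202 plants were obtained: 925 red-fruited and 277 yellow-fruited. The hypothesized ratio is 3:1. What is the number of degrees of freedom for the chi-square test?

1

A goodness-of-fit test with 2 phenotype classes has df = 2 − 1 = 1.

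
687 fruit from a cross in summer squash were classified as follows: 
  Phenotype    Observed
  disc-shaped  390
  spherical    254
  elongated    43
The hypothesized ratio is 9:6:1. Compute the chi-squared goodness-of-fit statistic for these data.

Expected counts for N = 687 under a 9:6:1 ratio (total parts = 16):
  disc-shaped: 687 × 9/16 = 386.4375
  spherical: 687 × 6/16 = 257.625
  elongated: 687 × 1/16 = 42.9375
χ² = Σ (O − E)² / E
  disc-shaped: (390 − 386.4375)² / 386.4375 = 0.0328
  spherical: (254 − 257.625)² / 257.625 = 0.0510
  elongated: (43 − 42.9375)² / 42.9375 = 0.0001
χ² = 0.0328 + 0.0510 + 0.0001 = 0.0839 ≈ 0.084

0.084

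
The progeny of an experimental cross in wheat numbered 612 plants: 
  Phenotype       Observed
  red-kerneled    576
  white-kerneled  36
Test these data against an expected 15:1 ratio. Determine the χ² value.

Expected counts for N = 612 under a 15:1 ratio (total parts = 16):
  red-kerneled: 612 × 15/16 = 573.75
  white-kerneled: 612 × 1/16 = 38.25
χ² = Σ (O − E)² / E
  red-kerneled: (576 − 573.75)² / 573.75 = 0.0088
  white-kerneled: (36 − 38.25)² / 38.25 = 0.1324
χ² = 0.0088 + 0.1324 = 0.1412 ≈ 0.141

0.141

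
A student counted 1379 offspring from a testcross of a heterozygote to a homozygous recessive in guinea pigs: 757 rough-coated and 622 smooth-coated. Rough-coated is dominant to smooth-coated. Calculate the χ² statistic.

13.216

A testcross of a heterozygote (Aa × aa) gives a 1:1 phenotypic ratio.
The 1:1 ratio has 2 parts, so with N = 1379 the expected counts are:
  rough-coated: 1379 × 1/2 = 689.5
  smooth-coated: 1379 × 1/2 = 689.5
χ² = Σ (O − E)² / E
  rough-coated: (757 − 689.5)² / 689.5 = 6.6080
  smooth-coated: (622 − 689.5)² / 689.5 = 6.6080
χ² = 6.6080 + 6.6080 = 13.216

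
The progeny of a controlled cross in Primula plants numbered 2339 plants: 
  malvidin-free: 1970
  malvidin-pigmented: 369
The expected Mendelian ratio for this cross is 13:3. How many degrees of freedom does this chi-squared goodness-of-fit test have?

A goodness-of-fit test with 2 phenotype classes has df = 2 − 1 = 1.

1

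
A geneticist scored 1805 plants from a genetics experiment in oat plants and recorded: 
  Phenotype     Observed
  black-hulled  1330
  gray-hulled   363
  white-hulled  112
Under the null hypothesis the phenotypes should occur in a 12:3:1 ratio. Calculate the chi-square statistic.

The 12:3:1 ratio has 16 parts, so with N = 1805 the expected counts are:
  black-hulled: 1805 × 12/16 = 1353.75
  gray-hulled: 1805 × 3/16 = 338.4375
  white-hulled: 1805 × 1/16 = 112.8125
χ² = Σ (O − E)² / E
  black-hulled: (1330 − 1353.75)² / 1353.75 = 0.4167
  gray-hulled: (363 − 338.4375)² / 338.4375 = 1.7827
  white-hulled: (112 − 112.8125)² / 112.8125 = 0.0059
χ² = 0.4167 + 1.7827 + 0.0059 = 2.2053 ≈ 2.205

2.205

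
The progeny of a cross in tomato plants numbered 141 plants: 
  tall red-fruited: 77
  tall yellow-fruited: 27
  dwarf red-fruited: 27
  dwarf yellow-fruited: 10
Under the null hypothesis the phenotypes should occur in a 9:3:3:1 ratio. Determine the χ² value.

0.251

The 9:3:3:1 ratio has 16 parts, so with N = 141 the expected counts are:
  tall red-fruited: 141 × 9/16 = 79.3125
  tall yellow-fruited: 141 × 3/16 = 26.4375
  dwarf red-fruited: 141 × 3/16 = 26.4375
  dwarf yellow-fruited: 141 × 1/16 = 8.8125
χ² = Σ (O − E)² / E
  tall red-fruited: (77 − 79.3125)² / 79.3125 = 0.0674
  tall yellow-fruited: (27 − 26.4375)² / 26.4375 = 0.0120
  dwarf red-fruited: (27 − 26.4375)² / 26.4375 = 0.0120
  dwarf yellow-fruited: (10 − 8.8125)² / 8.8125 = 0.1600
χ² = 0.0674 + 0.0120 + 0.0120 + 0.1600 = 0.2514 ≈ 0.251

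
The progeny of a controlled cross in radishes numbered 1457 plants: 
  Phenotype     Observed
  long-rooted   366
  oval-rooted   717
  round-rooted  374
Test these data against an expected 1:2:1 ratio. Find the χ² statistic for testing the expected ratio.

0.451

Under the 1:2:1 hypothesis (Σ ratio = 4, N = 1457):
  long-rooted: 1457 × 1/4 = 364.25
  oval-rooted: 1457 × 2/4 = 728.5
  round-rooted: 1457 × 1/4 = 364.25
χ² = Σ (O − E)² / E
  long-rooted: (366 − 364.25)² / 364.25 = 0.0084
  oval-rooted: (717 − 728.5)² / 728.5 = 0.1815
  round-rooted: (374 − 364.25)² / 364.25 = 0.2610
χ² = 0.0084 + 0.1815 + 0.2610 = 0.4509 ≈ 0.451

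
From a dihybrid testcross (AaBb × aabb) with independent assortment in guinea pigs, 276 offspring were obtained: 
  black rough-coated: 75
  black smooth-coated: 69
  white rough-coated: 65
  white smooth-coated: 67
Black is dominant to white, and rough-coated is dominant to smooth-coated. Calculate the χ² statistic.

A dihybrid testcross with independent assortment gives a 1:1:1:1 ratio.
Expected counts for N = 276 under a 1:1:1:1 ratio (total parts = 4):
  black rough-coated: 276 × 1/4 = 69
  black smooth-coated: 276 × 1/4 = 69
  white rough-coated: 276 × 1/4 = 69
  white smooth-coated: 276 × 1/4 = 69
χ² = Σ (O − E)² / E
  black rough-coated: (75 − 69)² / 69 = 0.5217
  black smooth-coated: (69 − 69)² / 69 = 0.0000
  white rough-coated: (65 − 69)² / 69 = 0.2319
  white smooth-coated: (67 − 69)² / 69 = 0.0580
χ² = 0.5217 + 0.0000 + 0.2319 + 0.0580 = 0.8116 ≈ 0.812

0.812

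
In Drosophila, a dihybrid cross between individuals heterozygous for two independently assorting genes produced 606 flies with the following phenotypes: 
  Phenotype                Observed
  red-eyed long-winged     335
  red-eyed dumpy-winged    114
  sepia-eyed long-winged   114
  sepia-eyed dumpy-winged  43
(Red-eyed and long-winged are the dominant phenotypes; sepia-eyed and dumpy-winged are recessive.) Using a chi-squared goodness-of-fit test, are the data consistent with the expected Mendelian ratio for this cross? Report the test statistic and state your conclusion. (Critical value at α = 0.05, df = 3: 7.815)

A dihybrid F₂ with independent assortment and complete dominance at both loci gives a 9:3:3:1 phenotypic ratio.
The 9:3:3:1 ratio has 16 parts, so with N = 606 the expected counts are:
  red-eyed long-winged: 606 × 9/16 = 340.875
  red-eyed dumpy-winged: 606 × 3/16 = 113.625
  sepia-eyed long-winged: 606 × 3/16 = 113.625
  sepia-eyed dumpy-winged: 606 × 1/16 = 37.875
χ² = Σ (O − E)² / E
  red-eyed long-winged: (335 − 340.875)² / 340.875 = 0.1013
  red-eyed dumpy-winged: (114 − 113.625)² / 113.625 = 0.0012
  sepia-eyed long-winged: (114 − 113.625)² / 113.625 = 0.0012
  sepia-eyed dumpy-winged: (43 − 37.875)² / 37.875 = 0.6935
χ² = 0.1013 + 0.0012 + 0.0012 + 0.6935 = 0.7972 ≈ 0.797
Degrees of freedom = 4 − 1 = 3; critical value at α = 0.05 is 7.815.
Since 0.797 < 7.815, we fail to reject the null hypothesis — the data are consistent with the 9:3:3:1 ratio.

0.797; consistent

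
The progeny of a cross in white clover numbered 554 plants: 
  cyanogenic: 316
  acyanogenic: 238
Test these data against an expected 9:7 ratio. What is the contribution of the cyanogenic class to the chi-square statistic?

Expected counts for N = 554 under a 9:7 ratio (total parts = 16):
  cyanogenic: 554 × 9/16 = 311.625
  acyanogenic: 554 × 7/16 = 242.375
Contribution of cyanogenic: (316 − 311.625)² / 311.625 = 0.0614

0.061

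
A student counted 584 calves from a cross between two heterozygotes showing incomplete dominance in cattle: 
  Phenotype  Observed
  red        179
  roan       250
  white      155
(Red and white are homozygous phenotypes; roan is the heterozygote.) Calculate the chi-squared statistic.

With incomplete dominance, a heterozygote × heterozygote cross gives a 1:2:1 phenotypic ratio.
Total ratio parts = 4. Expected numbers out of 584:
  red: 584 × 1/4 = 146
  roan: 584 × 2/4 = 292
  white: 584 × 1/4 = 146
χ² = Σ (O − E)² / E
  red: (179 − 146)² / 146 = 7.4589
  roan: (250 − 292)² / 292 = 6.0411
  white: (155 − 146)² / 146 = 0.5548
χ² = 7.4589 + 6.0411 + 0.5548 = 14.0548 ≈ 14.055

14.055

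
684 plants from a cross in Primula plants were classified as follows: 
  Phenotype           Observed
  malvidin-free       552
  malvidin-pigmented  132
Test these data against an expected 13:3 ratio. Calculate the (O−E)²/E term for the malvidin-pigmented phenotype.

0.110

The 13:3 ratio has 16 parts, so with N = 684 the expected counts are:
  malvidin-free: 684 × 13/16 = 555.75
  malvidin-pigmented: 684 × 3/16 = 128.25
Contribution of malvidin-pigmented: (132 − 128.25)² / 128.25 = 0.1096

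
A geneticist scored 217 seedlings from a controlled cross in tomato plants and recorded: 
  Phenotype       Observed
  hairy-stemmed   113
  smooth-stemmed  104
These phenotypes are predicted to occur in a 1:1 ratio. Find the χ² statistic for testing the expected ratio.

0.373

Expected counts for N = 217 under a 1:1 ratio (total parts = 2):
  hairy-stemmed: 217 × 1/2 = 108.5
  smooth-stemmed: 217 × 1/2 = 108.5
χ² = Σ (O − E)² / E
  hairy-stemmed: (113 − 108.5)² / 108.5 = 0.1866
  smooth-stemmed: (104 − 108.5)² / 108.5 = 0.1866
χ² = 0.1866 + 0.1866 = 0.3732 ≈ 0.373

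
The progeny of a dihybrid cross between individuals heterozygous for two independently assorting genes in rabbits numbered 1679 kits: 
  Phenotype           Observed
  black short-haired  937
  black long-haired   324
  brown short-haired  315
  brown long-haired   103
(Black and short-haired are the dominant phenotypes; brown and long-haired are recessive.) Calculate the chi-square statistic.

A dihybrid F₂ with independent assortment and complete dominance at both loci gives a 9:3:3:1 phenotypic ratio.
Under the 9:3:3:1 hypothesis (Σ ratio = 16, N = 1679):
  black short-haired: 1679 × 9/16 = 944.4375
  black long-haired: 1679 × 3/16 = 314.8125
  brown short-haired: 1679 × 3/16 = 314.8125
  brown long-haired: 1679 × 1/16 = 104.9375
χ² = Σ (O − E)² / E
  black short-haired: (937 − 944.4375)² / 944.4375 = 0.0586
  black long-haired: (324 − 314.8125)² / 314.8125 = 0.2681
  brown short-haired: (315 − 314.8125)² / 314.8125 = 0.0001
  brown long-haired: (103 − 104.9375)² / 104.9375 = 0.0358
χ² = 0.0586 + 0.2681 + 0.0001 + 0.0358 = 0.3626 ≈ 0.363

0.363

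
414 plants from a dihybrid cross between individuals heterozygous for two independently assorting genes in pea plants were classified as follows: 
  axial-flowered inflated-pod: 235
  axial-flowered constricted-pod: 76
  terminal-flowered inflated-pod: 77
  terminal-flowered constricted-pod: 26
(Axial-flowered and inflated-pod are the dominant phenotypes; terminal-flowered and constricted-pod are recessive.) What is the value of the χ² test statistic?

0.059

A dihybrid F₂ with independent assortment and complete dominance at both loci gives a 9:3:3:1 phenotypic ratio.
Under the 9:3:3:1 hypothesis (Σ ratio = 16, N = 414):
  axial-flowered inflated-pod: 414 × 9/16 = 232.875
  axial-flowered constricted-pod: 414 × 3/16 = 77.625
  terminal-flowered inflated-pod: 414 × 3/16 = 77.625
  terminal-flowered constricted-pod: 414 × 1/16 = 25.875
χ² = Σ (O − E)² / E
  axial-flowered inflated-pod: (235 − 232.875)² / 232.875 = 0.0194
  axial-flowered constricted-pod: (76 − 77.625)² / 77.625 = 0.0340
  terminal-flowered inflated-pod: (77 − 77.625)² / 77.625 = 0.0050
  terminal-flowered constricted-pod: (26 − 25.875)² / 25.875 = 0.0006
χ² = 0.0194 + 0.0340 + 0.0050 + 0.0006 = 0.059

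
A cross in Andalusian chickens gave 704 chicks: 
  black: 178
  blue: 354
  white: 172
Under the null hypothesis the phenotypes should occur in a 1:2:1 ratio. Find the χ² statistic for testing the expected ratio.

0.125

Expected counts for N = 704 under a 1:2:1 ratio (total parts = 4):
  black: 704 × 1/4 = 176
  blue: 704 × 2/4 = 352
  white: 704 × 1/4 = 176
χ² = Σ (O − E)² / E
  black: (178 − 176)² / 176 = 0.0227
  blue: (354 − 352)² / 352 = 0.0114
  white: (172 − 176)² / 176 = 0.0909
χ² = 0.0227 + 0.0114 + 0.0909 = 0.125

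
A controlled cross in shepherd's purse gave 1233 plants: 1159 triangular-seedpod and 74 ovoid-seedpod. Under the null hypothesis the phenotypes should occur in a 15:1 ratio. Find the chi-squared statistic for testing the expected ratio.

0.130

Total ratio parts = 16. Expected numbers out of 1233:
  triangular-seedpod: 1233 × 15/16 = 1155.9375
  ovoid-seedpod: 1233 × 1/16 = 77.0625
χ² = Σ (O − E)² / E
  triangular-seedpod: (1159 − 1155.9375)² / 1155.9375 = 0.0081
  ovoid-seedpod: (74 − 77.0625)² / 77.0625 = 0.1217
χ² = 0.0081 + 0.1217 = 0.1298 ≈ 0.130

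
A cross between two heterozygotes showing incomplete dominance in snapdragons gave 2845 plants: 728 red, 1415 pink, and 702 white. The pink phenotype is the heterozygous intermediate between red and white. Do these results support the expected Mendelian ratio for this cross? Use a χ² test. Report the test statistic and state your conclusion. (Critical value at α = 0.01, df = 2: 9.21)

0.554; consistent

With incomplete dominance, a heterozygote × heterozygote cross gives a 1:2:1 phenotypic ratio.
The 1:2:1 ratio has 4 parts, so with N = 2845 the expected counts are:
  red: 2845 × 1/4 = 711.25
  pink: 2845 × 2/4 = 1422.5
  white: 2845 × 1/4 = 711.25
χ² = Σ (O − E)² / E
  red: (728 − 711.25)² / 711.25 = 0.3945
  pink: (1415 − 1422.5)² / 1422.5 = 0.0395
  white: (702 − 711.25)² / 711.25 = 0.1203
χ² = 0.3945 + 0.0395 + 0.1203 = 0.5543 ≈ 0.554
Degrees of freedom = 3 − 1 = 2; critical value at α = 0.01 is 9.21.
Since 0.554 < 9.21, we fail to reject the null hypothesis — the data are consistent with the 1:2:1 ratio.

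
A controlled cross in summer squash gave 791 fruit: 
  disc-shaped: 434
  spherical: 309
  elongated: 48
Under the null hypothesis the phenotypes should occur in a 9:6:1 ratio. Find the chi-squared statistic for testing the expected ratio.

0.827

Expected counts for N = 791 under a 9:6:1 ratio (total parts = 16):
  disc-shaped: 791 × 9/16 = 444.9375
  spherical: 791 × 6/16 = 296.625
  elongated: 791 × 1/16 = 49.4375
χ² = Σ (O − E)² / E
  disc-shaped: (434 − 444.9375)² / 444.9375 = 0.2689
  spherical: (309 − 296.625)² / 296.625 = 0.5163
  elongated: (48 − 49.4375)² / 49.4375 = 0.0418
χ² = 0.2689 + 0.5163 + 0.0418 = 0.827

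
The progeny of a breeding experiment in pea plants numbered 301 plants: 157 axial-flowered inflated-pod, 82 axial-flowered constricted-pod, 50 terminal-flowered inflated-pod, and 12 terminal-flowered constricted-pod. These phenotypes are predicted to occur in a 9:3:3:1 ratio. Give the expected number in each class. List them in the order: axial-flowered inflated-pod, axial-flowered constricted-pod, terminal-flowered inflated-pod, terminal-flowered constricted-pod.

Under the 9:3:3:1 hypothesis (Σ ratio = 16, N = 301):
  axial-flowered inflated-pod: 301 × 9/16 = 169.3125
  axial-flowered constricted-pod: 301 × 3/16 = 56.4375
  terminal-flowered inflated-pod: 301 × 3/16 = 56.4375
  terminal-flowered constricted-pod: 301 × 1/16 = 18.8125

169.3125, 56.4375, 56.4375, 18.8125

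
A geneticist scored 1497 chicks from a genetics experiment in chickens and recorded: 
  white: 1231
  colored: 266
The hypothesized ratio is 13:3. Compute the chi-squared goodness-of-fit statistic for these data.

Total ratio parts = 16. Expected numbers out of 1497:
  white: 1497 × 13/16 = 1216.3125
  colored: 1497 × 3/16 = 280.6875
χ² = Σ (O − E)² / E
  white: (1231 − 1216.3125)² / 1216.3125 = 0.1774
  colored: (266 − 280.6875)² / 280.6875 = 0.7686
χ² = 0.1774 + 0.7686 = 0.946

0.946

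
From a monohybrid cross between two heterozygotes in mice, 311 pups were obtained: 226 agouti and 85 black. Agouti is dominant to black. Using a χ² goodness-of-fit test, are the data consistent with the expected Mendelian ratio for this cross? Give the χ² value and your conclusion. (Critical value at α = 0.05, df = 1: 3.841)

For a monohybrid cross between heterozygotes with complete dominance, the expected phenotypic ratio is 3:1.
Total ratio parts = 4. Expected numbers out of 311:
  agouti: 311 × 3/4 = 233.25
  black: 311 × 1/4 = 77.75
χ² = Σ (O − E)² / E
  agouti: (226 − 233.25)² / 233.25 = 0.2253
  black: (85 − 77.75)² / 77.75 = 0.6760
χ² = 0.2253 + 0.6760 = 0.9013 ≈ 0.901
Degrees of freedom = 2 − 1 = 1; critical value at α = 0.05 is 3.841.
Since 0.901 < 3.841, we fail to reject the null hypothesis — the data are consistent with the 3:1 ratio.

0.901; consistent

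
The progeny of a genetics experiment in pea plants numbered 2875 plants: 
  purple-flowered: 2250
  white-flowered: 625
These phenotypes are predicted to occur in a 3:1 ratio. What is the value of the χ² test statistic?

Expected counts for N = 2875 under a 3:1 ratio (total parts = 4):
  purple-flowered: 2875 × 3/4 = 2156.25
  white-flowered: 2875 × 1/4 = 718.75
χ² = Σ (O − E)² / E
  purple-flowered: (2250 − 2156.25)² / 2156.25 = 4.0761
  white-flowered: (625 − 718.75)² / 718.75 = 12.2283
χ² = 4.0761 + 12.2283 = 16.3044 ≈ 16.304

16.304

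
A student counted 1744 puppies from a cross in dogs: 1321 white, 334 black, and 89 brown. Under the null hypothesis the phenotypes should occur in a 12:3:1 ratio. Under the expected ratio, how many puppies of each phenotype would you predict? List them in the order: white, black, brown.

Expected counts for N = 1744 under a 12:3:1 ratio (total parts = 16):
  white: 1744 × 12/16 = 1308
  black: 1744 × 3/16 = 327
  brown: 1744 × 1/16 = 109

1308, 327, 109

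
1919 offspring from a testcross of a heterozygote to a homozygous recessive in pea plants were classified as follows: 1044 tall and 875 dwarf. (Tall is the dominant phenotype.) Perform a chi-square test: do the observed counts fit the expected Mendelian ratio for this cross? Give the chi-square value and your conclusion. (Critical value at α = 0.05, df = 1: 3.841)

A testcross of a heterozygote (Aa × aa) gives a 1:1 phenotypic ratio.
Under the 1:1 hypothesis (Σ ratio = 2, N = 1919):
  tall: 1919 × 1/2 = 959.5
  dwarf: 1919 × 1/2 = 959.5
χ² = Σ (O − E)² / E
  tall: (1044 − 959.5)² / 959.5 = 7.4416
  dwarf: (875 − 959.5)² / 959.5 = 7.4416
χ² = 7.4416 + 7.4416 = 14.8832 ≈ 14.883
Degrees of freedom = 2 − 1 = 1; critical value at α = 0.05 is 3.841.
Since 14.883 > 3.841, we reject the null hypothesis — the data do not fit the 1:1 ratio.

14.883; not consistent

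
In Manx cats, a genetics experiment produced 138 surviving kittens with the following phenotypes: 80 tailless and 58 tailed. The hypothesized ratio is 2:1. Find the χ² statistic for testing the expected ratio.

Expected counts for N = 138 under a 2:1 ratio (total parts = 3):
  tailless: 138 × 2/3 = 92
  tailed: 138 × 1/3 = 46
χ² = Σ (O − E)² / E
  tailless: (80 − 92)² / 92 = 1.5652
  tailed: (58 − 46)² / 46 = 3.1304
χ² = 1.5652 + 3.1304 = 4.6956 ≈ 4.696

4.696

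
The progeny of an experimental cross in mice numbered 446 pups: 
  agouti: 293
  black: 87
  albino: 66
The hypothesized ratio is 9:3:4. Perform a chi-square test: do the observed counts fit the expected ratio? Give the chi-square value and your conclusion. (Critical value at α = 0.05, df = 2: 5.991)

Total ratio parts = 16. Expected numbers out of 446:
  agouti: 446 × 9/16 = 250.875
  black: 446 × 3/16 = 83.625
  albino: 446 × 4/16 = 111.5
χ² = Σ (O − E)² / E
  agouti: (293 − 250.875)² / 250.875 = 7.0733
  black: (87 − 83.625)² / 83.625 = 0.1362
  albino: (66 − 111.5)² / 111.5 = 18.5673
χ² = 7.0733 + 0.1362 + 18.5673 = 25.7768 ≈ 25.777
Degrees of freedom = 3 − 1 = 2; critical value at α = 0.05 is 5.991.
Since 25.777 > 5.991, we reject the null hypothesis — the data do not fit the 9:3:4 ratio.

25.777; not consistent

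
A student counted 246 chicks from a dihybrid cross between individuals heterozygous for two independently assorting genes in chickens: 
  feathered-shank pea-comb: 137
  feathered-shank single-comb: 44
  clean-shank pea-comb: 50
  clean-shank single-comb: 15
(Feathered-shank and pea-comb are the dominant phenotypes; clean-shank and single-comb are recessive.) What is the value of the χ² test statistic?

0.446

A dihybrid F₂ with independent assortment and complete dominance at both loci gives a 9:3:3:1 phenotypic ratio.
The 9:3:3:1 ratio has 16 parts, so with N = 246 the expected counts are:
  feathered-shank pea-comb: 246 × 9/16 = 138.375
  feathered-shank single-comb: 246 × 3/16 = 46.125
  clean-shank pea-comb: 246 × 3/16 = 46.125
  clean-shank single-comb: 246 × 1/16 = 15.375
χ² = Σ (O − E)² / E
  feathered-shank pea-comb: (137 − 138.375)² / 138.375 = 0.0137
  feathered-shank single-comb: (44 − 46.125)² / 46.125 = 0.0979
  clean-shank pea-comb: (50 − 46.125)² / 46.125 = 0.3255
  clean-shank single-comb: (15 − 15.375)² / 15.375 = 0.0091
χ² = 0.0137 + 0.0979 + 0.3255 + 0.0091 = 0.4462 ≈ 0.446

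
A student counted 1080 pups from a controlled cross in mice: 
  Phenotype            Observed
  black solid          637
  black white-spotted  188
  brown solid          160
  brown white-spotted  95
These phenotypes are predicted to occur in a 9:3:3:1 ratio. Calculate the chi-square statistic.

Total ratio parts = 16. Expected numbers out of 1080:
  black solid: 1080 × 9/16 = 607.5
  black white-spotted: 1080 × 3/16 = 202.5
  brown solid: 1080 × 3/16 = 202.5
  brown white-spotted: 1080 × 1/16 = 67.5
χ² = Σ (O − E)² / E
  black solid: (637 − 607.5)² / 607.5 = 1.4325
  black white-spotted: (188 − 202.5)² / 202.5 = 1.0383
  brown solid: (160 − 202.5)² / 202.5 = 8.9198
  brown white-spotted: (95 − 67.5)² / 67.5 = 11.2037
χ² = 1.4325 + 1.0383 + 8.9198 + 11.2037 = 22.5943 ≈ 22.594

22.594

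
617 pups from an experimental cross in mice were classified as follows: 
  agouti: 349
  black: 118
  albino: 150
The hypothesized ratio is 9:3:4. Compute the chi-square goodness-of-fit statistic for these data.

0.174

Total ratio parts = 16. Expected numbers out of 617:
  agouti: 617 × 9/16 = 347.0625
  black: 617 × 3/16 = 115.6875
  albino: 617 × 4/16 = 154.25
χ² = Σ (O − E)² / E
  agouti: (349 − 347.0625)² / 347.0625 = 0.0108
  black: (118 − 115.6875)² / 115.6875 = 0.0462
  albino: (150 − 154.25)² / 154.25 = 0.1171
χ² = 0.0108 + 0.0462 + 0.1171 = 0.1741 ≈ 0.174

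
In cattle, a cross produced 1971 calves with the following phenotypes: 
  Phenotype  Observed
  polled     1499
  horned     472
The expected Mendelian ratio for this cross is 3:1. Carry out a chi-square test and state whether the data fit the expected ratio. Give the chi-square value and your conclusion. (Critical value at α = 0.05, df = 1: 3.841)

1.165; consistent

The 3:1 ratio has 4 parts, so with N = 1971 the expected counts are:
  polled: 1971 × 3/4 = 1478.25
  horned: 1971 × 1/4 = 492.75
χ² = Σ (O − E)² / E
  polled: (1499 − 1478.25)² / 1478.25 = 0.2913
  horned: (472 − 492.75)² / 492.75 = 0.8738
χ² = 0.2913 + 0.8738 = 1.1651 ≈ 1.165
Degrees of freedom = 2 − 1 = 1; critical value at α = 0.05 is 3.841.
Since 1.165 < 3.841, we fail to reject the null hypothesis — the data are consistent with the 3:1 ratio.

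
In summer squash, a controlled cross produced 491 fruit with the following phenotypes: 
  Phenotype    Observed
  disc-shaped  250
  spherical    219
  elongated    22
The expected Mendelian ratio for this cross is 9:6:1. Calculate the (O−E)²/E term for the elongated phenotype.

2.459

Under the 9:6:1 hypothesis (Σ ratio = 16, N = 491):
  disc-shaped: 491 × 9/16 = 276.1875
  spherical: 491 × 6/16 = 184.125
  elongated: 491 × 1/16 = 30.6875
Contribution of elongated: (22 − 30.6875)² / 30.6875 = 2.4594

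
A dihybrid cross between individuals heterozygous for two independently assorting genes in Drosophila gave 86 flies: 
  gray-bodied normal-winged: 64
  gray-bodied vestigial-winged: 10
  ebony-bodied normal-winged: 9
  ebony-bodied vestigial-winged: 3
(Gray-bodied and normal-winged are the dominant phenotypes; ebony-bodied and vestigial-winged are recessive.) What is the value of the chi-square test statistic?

11.571

A dihybrid F₂ with independent assortment and complete dominance at both loci gives a 9:3:3:1 phenotypic ratio.
Under the 9:3:3:1 hypothesis (Σ ratio = 16, N = 86):
  gray-bodied normal-winged: 86 × 9/16 = 48.375
  gray-bodied vestigial-winged: 86 × 3/16 = 16.125
  ebony-bodied normal-winged: 86 × 3/16 = 16.125
  ebony-bodied vestigial-winged: 86 × 1/16 = 5.375
χ² = Σ (O − E)² / E
  gray-bodied normal-winged: (64 − 48.375)² / 48.375 = 5.0468
  gray-bodied vestigial-winged: (10 − 16.125)² / 16.125 = 2.3266
  ebony-bodied normal-winged: (9 − 16.125)² / 16.125 = 3.1483
  ebony-bodied vestigial-winged: (3 − 5.375)² / 5.375 = 1.0494
χ² = 5.0468 + 2.3266 + 3.1483 + 1.0494 = 11.5711 ≈ 11.571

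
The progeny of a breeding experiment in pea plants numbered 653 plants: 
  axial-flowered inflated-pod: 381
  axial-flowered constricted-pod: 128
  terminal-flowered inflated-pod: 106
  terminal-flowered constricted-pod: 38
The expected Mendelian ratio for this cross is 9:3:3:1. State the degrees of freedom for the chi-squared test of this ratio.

3

A goodness-of-fit test with 4 phenotype classes has df = 4 − 1 = 3.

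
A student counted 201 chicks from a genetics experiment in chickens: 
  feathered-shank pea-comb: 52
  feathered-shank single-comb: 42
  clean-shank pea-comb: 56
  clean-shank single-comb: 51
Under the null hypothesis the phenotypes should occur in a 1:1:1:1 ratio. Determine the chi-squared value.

Total ratio parts = 4. Expected numbers out of 201:
  feathered-shank pea-comb: 201 × 1/4 = 50.25
  feathered-shank single-comb: 201 × 1/4 = 50.25
  clean-shank pea-comb: 201 × 1/4 = 50.25
  clean-shank single-comb: 201 × 1/4 = 50.25
χ² = Σ (O − E)² / E
  feathered-shank pea-comb: (52 − 50.25)² / 50.25 = 0.0609
  feathered-shank single-comb: (42 − 50.25)² / 50.25 = 1.3545
  clean-shank pea-comb: (56 − 50.25)² / 50.25 = 0.6580
  clean-shank single-comb: (51 − 50.25)² / 50.25 = 0.0112
χ² = 0.0609 + 1.3545 + 0.6580 + 0.0112 = 2.0846 ≈ 2.085

2.085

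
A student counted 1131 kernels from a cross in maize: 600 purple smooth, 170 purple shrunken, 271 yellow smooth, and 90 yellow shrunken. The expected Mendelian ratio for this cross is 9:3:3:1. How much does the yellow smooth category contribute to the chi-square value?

16.380

Under the 9:3:3:1 hypothesis (Σ ratio = 16, N = 1131):
  purple smooth: 1131 × 9/16 = 636.1875
  purple shrunken: 1131 × 3/16 = 212.0625
  yellow smooth: 1131 × 3/16 = 212.0625
  yellow shrunken: 1131 × 1/16 = 70.6875
Contribution of yellow smooth: (271 − 212.0625)² / 212.0625 = 16.3802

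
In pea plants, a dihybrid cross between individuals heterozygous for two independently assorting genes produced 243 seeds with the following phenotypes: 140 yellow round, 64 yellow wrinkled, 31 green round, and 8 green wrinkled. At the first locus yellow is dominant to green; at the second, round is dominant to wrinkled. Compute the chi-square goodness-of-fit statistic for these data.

A dihybrid F₂ with independent assortment and complete dominance at both loci gives a 9:3:3:1 phenotypic ratio.
Under the 9:3:3:1 hypothesis (Σ ratio = 16, N = 243):
  yellow round: 243 × 9/16 = 136.6875
  yellow wrinkled: 243 × 3/16 = 45.5625
  green round: 243 × 3/16 = 45.5625
  green wrinkled: 243 × 1/16 = 15.1875
χ² = Σ (O − E)² / E
  yellow round: (140 − 136.6875)² / 136.6875 = 0.0803
  yellow wrinkled: (64 − 45.5625)² / 45.5625 = 7.4610
  green round: (31 − 45.5625)² / 45.5625 = 4.6544
  green wrinkled: (8 − 15.1875)² / 15.1875 = 3.4015
χ² = 0.0803 + 7.4610 + 4.6544 + 3.4015 = 15.5972 ≈ 15.597

15.597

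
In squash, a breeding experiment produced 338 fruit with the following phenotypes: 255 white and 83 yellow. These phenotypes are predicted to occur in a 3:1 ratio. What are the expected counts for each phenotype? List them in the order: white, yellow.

253.5, 84.5

Expected counts for N = 338 under a 3:1 ratio (total parts = 4):
  white: 338 × 3/4 = 253.5
  yellow: 338 × 1/4 = 84.5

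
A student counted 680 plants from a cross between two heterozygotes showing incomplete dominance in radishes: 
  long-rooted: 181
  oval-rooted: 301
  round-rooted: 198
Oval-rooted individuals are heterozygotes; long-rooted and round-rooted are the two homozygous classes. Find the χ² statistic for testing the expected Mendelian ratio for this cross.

With incomplete dominance, a heterozygote × heterozygote cross gives a 1:2:1 phenotypic ratio.
Under the 1:2:1 hypothesis (Σ ratio = 4, N = 680):
  long-rooted: 680 × 1/4 = 170
  oval-rooted: 680 × 2/4 = 340
  round-rooted: 680 × 1/4 = 170
χ² = Σ (O − E)² / E
  long-rooted: (181 − 170)² / 170 = 0.7118
  oval-rooted: (301 − 340)² / 340 = 4.4735
  round-rooted: (198 − 170)² / 170 = 4.6118
χ² = 0.7118 + 4.4735 + 4.6118 = 9.7971 ≈ 9.797

9.797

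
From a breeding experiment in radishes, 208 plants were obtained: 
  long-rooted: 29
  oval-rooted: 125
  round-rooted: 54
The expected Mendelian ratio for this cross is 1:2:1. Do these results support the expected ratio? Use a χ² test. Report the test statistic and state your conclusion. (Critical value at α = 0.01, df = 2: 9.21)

Total ratio parts = 4. Expected numbers out of 208:
  long-rooted: 208 × 1/4 = 52
  oval-rooted: 208 × 2/4 = 104
  round-rooted: 208 × 1/4 = 52
χ² = Σ (O − E)² / E
  long-rooted: (29 − 52)² / 52 = 10.1731
  oval-rooted: (125 − 104)² / 104 = 4.2404
  round-rooted: (54 − 52)² / 52 = 0.0769
χ² = 10.1731 + 4.2404 + 0.0769 = 14.4904 ≈ 14.490
Degrees of freedom = 3 − 1 = 2; critical value at α = 0.01 is 9.21.
Since 14.490 > 9.21, we reject the null hypothesis — the data do not fit the 1:2:1 ratio.

14.490; not consistent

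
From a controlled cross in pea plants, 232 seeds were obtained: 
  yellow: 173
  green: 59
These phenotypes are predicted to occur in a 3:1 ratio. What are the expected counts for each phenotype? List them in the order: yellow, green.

Expected counts for N = 232 under a 3:1 ratio (total parts = 4):
  yellow: 232 × 3/4 = 174
  green: 232 × 1/4 = 58

174, 58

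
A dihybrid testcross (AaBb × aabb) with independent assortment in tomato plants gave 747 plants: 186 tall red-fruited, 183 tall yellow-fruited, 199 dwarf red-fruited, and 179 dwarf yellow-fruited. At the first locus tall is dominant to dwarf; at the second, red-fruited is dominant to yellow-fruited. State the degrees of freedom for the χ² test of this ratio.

A dihybrid testcross with independent assortment gives a 1:1:1:1 ratio.
A goodness-of-fit test with 4 phenotype classes has df = 4 − 1 = 3.

3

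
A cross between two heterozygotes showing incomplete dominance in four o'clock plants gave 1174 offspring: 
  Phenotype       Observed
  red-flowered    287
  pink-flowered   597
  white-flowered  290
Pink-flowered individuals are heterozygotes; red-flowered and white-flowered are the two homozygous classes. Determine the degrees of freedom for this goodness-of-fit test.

With incomplete dominance, a heterozygote × heterozygote cross gives a 1:2:1 phenotypic ratio.
A goodness-of-fit test with 3 phenotype classes has df = 3 − 1 = 2.

2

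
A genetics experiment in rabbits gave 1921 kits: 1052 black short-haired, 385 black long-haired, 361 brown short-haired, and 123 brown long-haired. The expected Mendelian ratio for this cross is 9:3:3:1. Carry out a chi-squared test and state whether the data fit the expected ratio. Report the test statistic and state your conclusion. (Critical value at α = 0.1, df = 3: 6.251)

The 9:3:3:1 ratio has 16 parts, so with N = 1921 the expected counts are:
  black short-haired: 1921 × 9/16 = 1080.5625
  black long-haired: 1921 × 3/16 = 360.1875
  brown short-haired: 1921 × 3/16 = 360.1875
  brown long-haired: 1921 × 1/16 = 120.0625
χ² = Σ (O − E)² / E
  black short-haired: (1052 − 1080.5625)² / 1080.5625 = 0.7550
  black long-haired: (385 − 360.1875)² / 360.1875 = 1.7093
  brown short-haired: (361 − 360.1875)² / 360.1875 = 0.0018
  brown long-haired: (123 − 120.0625)² / 120.0625 = 0.0719
χ² = 0.7550 + 1.7093 + 0.0018 + 0.0719 = 2.538
Degrees of freedom = 4 − 1 = 3; critical value at α = 0.1 is 6.251.
Since 2.538 < 6.251, we fail to reject the null hypothesis — the data are consistent with the 9:3:3:1 ratio.

2.538; consistent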